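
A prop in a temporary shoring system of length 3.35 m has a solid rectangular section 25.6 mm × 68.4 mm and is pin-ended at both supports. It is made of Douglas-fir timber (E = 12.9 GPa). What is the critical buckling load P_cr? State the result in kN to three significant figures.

P_cr ≈ 1.08 kN

Buckling occurs about the weak axis: I_min = h·b³/12 with b = 25.6 mm (the shorter side).
I_min = 68.4×25.6³/12 = 9.563×10^4 mm⁴
I = 9.563×10^4 mm⁴ = 9.563×10^-8 m⁴
Effective length L_e = K·L = 1 × 3.35 = 3.350 m
P_cr = π²EI / L_e² = π² × 12.9×10⁹ × 9.563×10^-8 / 3.350² = 1.085×10^3 N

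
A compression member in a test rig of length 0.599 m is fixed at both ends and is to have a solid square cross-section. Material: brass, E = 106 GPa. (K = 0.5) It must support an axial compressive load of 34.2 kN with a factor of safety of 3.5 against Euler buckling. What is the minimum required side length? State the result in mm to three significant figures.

Required P_cr = n·P = 3.5 × 34.2 = 119.7 kN
L_e = K·L = 0.5 × 0.599 = 0.2995 m
Required I = P_cr·L_e²/(π²E) = 1.197×10^5 × 0.2995² / (π² × 1.06×10^11) = 1.026×10^-8 m⁴
I_req = 1.026×10^4 mm⁴
Solid square: I = a⁴/12  ⇒  a = (12I)^(1/4) = (12×1.026×10^4)^(1/4) = 18.7 mm

a ≈ 18.7 mm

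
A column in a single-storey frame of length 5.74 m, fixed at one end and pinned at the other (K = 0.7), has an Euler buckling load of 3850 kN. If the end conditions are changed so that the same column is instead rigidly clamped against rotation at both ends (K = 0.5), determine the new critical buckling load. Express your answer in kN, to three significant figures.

P_cr ≈ 7550 kN

P_cr ∝ 1/K², so P_cr,new = P_cr,old × (K_old/K_new)² = 3850 × (0.7/0.5)²
= 3850 × 1.960 = 7550 kN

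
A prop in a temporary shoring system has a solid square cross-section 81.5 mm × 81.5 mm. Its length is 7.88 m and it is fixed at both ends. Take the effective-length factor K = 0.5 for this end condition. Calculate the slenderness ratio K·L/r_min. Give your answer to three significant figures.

λ ≈ 167

For a square r = a/√12 = 81.5/√12 = 23.53 mm
L_e = K·L = 0.5 × 7.88 m = 3.940 m = 3940.0 mm
λ = L_e / r_min = 3940.0 / 23.53 = 167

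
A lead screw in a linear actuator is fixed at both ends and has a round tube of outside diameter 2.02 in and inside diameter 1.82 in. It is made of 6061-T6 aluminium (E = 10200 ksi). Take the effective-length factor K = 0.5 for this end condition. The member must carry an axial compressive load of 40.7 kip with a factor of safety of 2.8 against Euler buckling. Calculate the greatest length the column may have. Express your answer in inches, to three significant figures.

L_max ≈ 31.4 in

d_o = 2.02 in, d_i = 1.82 in
I = π(d_o⁴ − d_i⁴)/64 = π(2.02⁴ − 1.820⁴)/64 = 0.2787 in⁴
Required critical load P_cr = n·P = 2.8 × 40.7 = 114.0 kip = 1.140×10^5 lb
From P_cr = π²EI/(K·L)²:  L = (1/K)·√(π²EI/P_cr) = (1/0.5)·√(π²×1.02×10^7×0.2787/1.140×10^5)
L = 31.4 in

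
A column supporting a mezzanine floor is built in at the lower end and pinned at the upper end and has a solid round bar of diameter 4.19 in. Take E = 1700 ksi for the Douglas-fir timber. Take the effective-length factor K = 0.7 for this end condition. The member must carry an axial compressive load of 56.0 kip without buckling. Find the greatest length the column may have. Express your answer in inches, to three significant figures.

L_max ≈ 96.2 in

I = πd⁴/64 = π×4.19⁴/64 = 15.13 in⁴
At the buckling limit P_cr = P = 5.600×10^4 lb
From P_cr = π²EI/(K·L)²:  L = (1/K)·√(π²EI/P_cr) = (1/0.7)·√(π²×1.70×10^6×15.13/5.600×10^4)
L = 96.2 in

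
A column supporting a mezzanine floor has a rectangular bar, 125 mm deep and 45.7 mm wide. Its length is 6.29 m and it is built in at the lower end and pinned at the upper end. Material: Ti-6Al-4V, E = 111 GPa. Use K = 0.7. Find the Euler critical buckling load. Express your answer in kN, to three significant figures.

Buckling occurs about the weak axis: I_min = h·b³/12 with b = 45.7 mm (the shorter side).
I_min = 125×45.7³/12 = 9.942×10^5 mm⁴
I = 9.942×10^5 mm⁴ = 9.942×10^-7 m⁴
Effective length L_e = K·L = 0.7 × 6.29 = 4.403 m
P_cr = π²EI / L_e² = π² × 111×10⁹ × 9.942×10^-7 / 4.403² = 5.618×10^4 N

P_cr ≈ 56.2 kN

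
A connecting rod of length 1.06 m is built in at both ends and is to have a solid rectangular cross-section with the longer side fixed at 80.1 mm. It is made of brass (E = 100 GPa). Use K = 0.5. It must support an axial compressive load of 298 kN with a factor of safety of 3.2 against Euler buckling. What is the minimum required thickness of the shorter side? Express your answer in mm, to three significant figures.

Required P_cr = n·P = 3.2 × 298 = 953.6 kN
L_e = K·L = 0.5 × 1.06 = 0.5300 m
Required I = P_cr·L_e²/(π²E) = 9.536×10^5 × 0.5300² / (π² × 1.00×10^11) = 2.714×10^-7 m⁴
I_req = 2.714×10^5 mm⁴
Rectangle, weak axis: I_min = h·b³/12 with h = 80.1 mm fixed  ⇒  b = (12I/h)^(1/3) = 34.4 mm

b ≈ 34.4 mm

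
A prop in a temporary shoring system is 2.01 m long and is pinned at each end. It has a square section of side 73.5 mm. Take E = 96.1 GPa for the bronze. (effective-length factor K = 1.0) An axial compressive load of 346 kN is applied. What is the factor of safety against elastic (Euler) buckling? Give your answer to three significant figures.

n ≈ 1.65

I = a⁴/12 = 73.5⁴/12 = 2.432×10^6 mm⁴
I = 2.432×10^6 mm⁴ = 2.432×10^-6 m⁴
Effective length L_e = K·L = 1 × 2.01 = 2.010 m
P_cr = π²EI / L_e² = π² × 96.1×10⁹ × 2.432×10^-6 / 2.010² = 5.710×10^5 N
Factor of safety n = P_cr / P = 570.95 / 346 = 1.65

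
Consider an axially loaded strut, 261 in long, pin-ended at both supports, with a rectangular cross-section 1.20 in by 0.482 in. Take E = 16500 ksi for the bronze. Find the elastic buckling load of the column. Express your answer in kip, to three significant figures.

Buckling occurs about the weak axis: I_min = h·b³/12 with b = 0.482 in (the shorter side).
I_min = 1.20×0.482³/12 = 1.120×10^-2 in⁴
Effective length L_e = K·L = 1 × 261 = 261.0 in
P_cr = π²EI / L_e² = π² × 16500×10³ × 1.120×10^-2 / 261.0² = 26.77 lb

P_cr ≈ 0.0268 kip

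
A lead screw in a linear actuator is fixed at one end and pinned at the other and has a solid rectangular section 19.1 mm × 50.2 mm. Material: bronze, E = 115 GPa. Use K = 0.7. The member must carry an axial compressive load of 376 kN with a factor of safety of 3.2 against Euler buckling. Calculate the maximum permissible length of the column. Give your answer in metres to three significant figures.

L_max ≈ 0.237 m

Buckling occurs about the weak axis: I_min = h·b³/12 with b = 19.1 mm (the shorter side).
I_min = 50.2×19.1³/12 = 2.915×10^4 mm⁴
I = 2.915×10^-8 m⁴
Required critical load P_cr = n·P = 3.2 × 376 = 1203 kN = 1.203×10^6 N
From P_cr = π²EI/(K·L)²:  L = (1/K)·√(π²EI/P_cr) = (1/0.7)·√(π²×1.15×10^11×2.915×10^-8/1.203×10^6)
L = 0.237 m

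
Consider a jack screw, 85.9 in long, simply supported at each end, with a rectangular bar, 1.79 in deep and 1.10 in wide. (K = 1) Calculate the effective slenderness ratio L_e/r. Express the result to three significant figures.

λ ≈ 271

Buckling occurs about the weak axis: I_min = h·b³/12 with b = 1.10 in (the shorter side).
I_min = 1.79×1.10³/12 = 0.1985 in⁴
A = 1.969 in²;  r_min = √(I/A) = √(0.1985/1.969) = 0.3175 in
L_e = K·L = 1 × 85.9 = 85.90 in
λ = L_e / r_min = 85.900 / 0.3175 = 271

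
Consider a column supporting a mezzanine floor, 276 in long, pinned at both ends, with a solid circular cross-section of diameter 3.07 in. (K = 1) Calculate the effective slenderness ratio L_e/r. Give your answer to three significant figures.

For a solid circle r = d/4 = 3.07/4 = 0.7675 in
L_e = K·L = 1 × 276 = 276.0 in
λ = L_e / r_min = 276.00 / 0.7675 = 360

λ ≈ 360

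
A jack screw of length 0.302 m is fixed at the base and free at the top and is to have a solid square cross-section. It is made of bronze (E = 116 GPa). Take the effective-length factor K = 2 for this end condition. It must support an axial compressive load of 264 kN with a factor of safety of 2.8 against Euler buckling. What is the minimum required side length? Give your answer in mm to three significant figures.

a ≈ 41.0 mm

Required P_cr = n·P = 2.8 × 264 = 739.2 kN
L_e = K·L = 2 × 0.302 = 0.6040 m
Required I = P_cr·L_e²/(π²E) = 7.392×10^5 × 0.6040² / (π² × 1.16×10^11) = 2.355×10^-7 m⁴
I_req = 2.355×10^5 mm⁴
Solid square: I = a⁴/12  ⇒  a = (12I)^(1/4) = (12×2.355×10^5)^(1/4) = 41.0 mm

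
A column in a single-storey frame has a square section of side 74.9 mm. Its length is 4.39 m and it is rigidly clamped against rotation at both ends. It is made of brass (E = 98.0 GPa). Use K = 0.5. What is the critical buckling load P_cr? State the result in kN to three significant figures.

I = a⁴/12 = 74.9⁴/12 = 2.623×10^6 mm⁴
I = 2.623×10^6 mm⁴ = 2.623×10^-6 m⁴
Effective length L_e = K·L = 0.5 × 4.39 = 2.195 m
P_cr = π²EI / L_e² = π² × 98.0×10⁹ × 2.623×10^-6 / 2.195² = 5.265×10^5 N

P_cr ≈ 527 kN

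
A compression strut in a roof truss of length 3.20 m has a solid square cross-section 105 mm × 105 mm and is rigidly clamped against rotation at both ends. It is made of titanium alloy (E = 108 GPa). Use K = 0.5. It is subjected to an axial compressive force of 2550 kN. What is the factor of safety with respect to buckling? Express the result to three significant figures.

n ≈ 1.65

I = a⁴/12 = 105⁴/12 = 1.013×10^7 mm⁴
I = 1.013×10^7 mm⁴ = 1.013×10^-5 m⁴
Effective length L_e = K·L = 0.5 × 3.20 = 1.600 m
P_cr = π²EI / L_e² = π² × 108×10⁹ × 1.013×10^-5 / 1.600² = 4.218×10^6 N
Factor of safety n = P_cr / P = 4217.5 / 2550 = 1.65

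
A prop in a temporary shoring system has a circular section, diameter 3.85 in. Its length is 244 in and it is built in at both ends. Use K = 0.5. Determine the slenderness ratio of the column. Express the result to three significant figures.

λ ≈ 127

I = πd⁴/64 = π×3.85⁴/64 = 10.78 in⁴
A = 11.64 in²;  r_min = √(I/A) = √(10.78/11.64) = 0.9625 in
L_e = K·L = 0.5 × 244 = 122.0 in
λ = L_e / r_min = 122.00 / 0.9625 = 127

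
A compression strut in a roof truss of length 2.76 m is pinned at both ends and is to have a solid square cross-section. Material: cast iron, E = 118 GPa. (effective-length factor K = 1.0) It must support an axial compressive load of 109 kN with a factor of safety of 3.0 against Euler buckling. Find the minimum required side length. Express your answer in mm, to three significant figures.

a ≈ 71.2 mm

Required P_cr = n·P = 3.0 × 109 = 327.0 kN
L_e = K·L = 1 × 2.76 = 2.760 m
Required I = P_cr·L_e²/(π²E) = 3.270×10^5 × 2.760² / (π² × 1.18×10^11) = 2.139×10^-6 m⁴
I_req = 2.139×10^6 mm⁴
Solid square: I = a⁴/12  ⇒  a = (12I)^(1/4) = (12×2.139×10^6)^(1/4) = 71.2 mm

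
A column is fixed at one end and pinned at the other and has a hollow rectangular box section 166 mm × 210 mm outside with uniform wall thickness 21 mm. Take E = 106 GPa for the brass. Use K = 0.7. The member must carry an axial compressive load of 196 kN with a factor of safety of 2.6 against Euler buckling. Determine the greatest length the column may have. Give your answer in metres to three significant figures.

L_max ≈ 15.0 m

Inner dimensions: h_i = 210 − 2×21 = 168.0 mm, b_i = 166 − 2×21 = 124.0 mm
Weak-axis I_min = (h_o·b_o³ − h_i·b_i³)/12 with b_o = 166, b_i = 124.0 mm (shorter outer/inner sides).
I_min = (210×166³ − 168.0×124.0³)/12 = 5.336×10^7 mm⁴
I = 5.336×10^-5 m⁴
Required critical load P_cr = n·P = 2.6 × 196 = 509.6 kN = 5.096×10^5 N
From P_cr = π²EI/(K·L)²:  L = (1/K)·√(π²EI/P_cr) = (1/0.7)·√(π²×1.06×10^11×5.336×10^-5/5.096×10^5)
L = 15.0 m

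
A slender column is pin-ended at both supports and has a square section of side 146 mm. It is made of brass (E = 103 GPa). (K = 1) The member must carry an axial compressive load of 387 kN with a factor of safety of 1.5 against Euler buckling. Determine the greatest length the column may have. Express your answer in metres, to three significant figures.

I = a⁴/12 = 146⁴/12 = 3.786×10^7 mm⁴
I = 3.786×10^-5 m⁴
Required critical load P_cr = n·P = 1.5 × 387 = 580.5 kN = 5.805×10^5 N
From P_cr = π²EI/(K·L)²:  L = (1/K)·√(π²EI/P_cr) = (1/1)·√(π²×1.03×10^11×3.786×10^-5/5.805×10^5)
L = 8.14 m

L_max ≈ 8.14 m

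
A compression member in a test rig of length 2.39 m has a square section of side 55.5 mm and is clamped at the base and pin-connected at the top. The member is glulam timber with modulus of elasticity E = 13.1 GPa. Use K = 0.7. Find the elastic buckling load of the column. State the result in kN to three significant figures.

P_cr ≈ 36.5 kN

I = a⁴/12 = 55.5⁴/12 = 7.907×10^5 mm⁴
I = 7.907×10^5 mm⁴ = 7.907×10^-7 m⁴
Effective length L_e = K·L = 0.7 × 2.39 = 1.673 m
P_cr = π²EI / L_e² = π² × 13.1×10⁹ × 7.907×10^-7 / 1.673² = 3.652×10^4 N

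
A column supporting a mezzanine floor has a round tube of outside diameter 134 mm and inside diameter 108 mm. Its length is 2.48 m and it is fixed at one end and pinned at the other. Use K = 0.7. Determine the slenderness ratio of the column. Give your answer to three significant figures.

d_o = 134 mm, d_i = 108 mm
I = π(d_o⁴ − d_i⁴)/64 = π(134⁴ − 108.0⁴)/64 = 9.148×10^6 mm⁴
A = 4.942×10^3 mm²;  r_min = √(I/A) = √(9.148×10^6/4.942×10^3) = 43.03 mm
L_e = K·L = 0.7 × 2.48 m = 1.736 m = 1736.0 mm
λ = L_e / r_min = 1736.0 / 43.03 = 40.3

λ ≈ 40.3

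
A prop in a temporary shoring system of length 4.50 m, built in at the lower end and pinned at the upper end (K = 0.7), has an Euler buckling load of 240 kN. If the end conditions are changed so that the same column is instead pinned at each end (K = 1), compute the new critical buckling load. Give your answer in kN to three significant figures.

P_cr ∝ 1/K², so P_cr,new = P_cr,old × (K_old/K_new)² = 240 × (0.7/1)²
= 240 × 0.4900 = 118 kN

P_cr ≈ 118 kN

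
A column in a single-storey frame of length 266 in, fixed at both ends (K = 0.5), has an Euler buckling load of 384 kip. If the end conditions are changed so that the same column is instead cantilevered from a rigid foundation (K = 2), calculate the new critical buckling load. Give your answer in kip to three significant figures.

P_cr ≈ 24.0 kip

P_cr ∝ 1/K², so P_cr,new = P_cr,old × (K_old/K_new)² = 384 × (0.5/2)²
= 384 × 0.06250 = 24.0 kip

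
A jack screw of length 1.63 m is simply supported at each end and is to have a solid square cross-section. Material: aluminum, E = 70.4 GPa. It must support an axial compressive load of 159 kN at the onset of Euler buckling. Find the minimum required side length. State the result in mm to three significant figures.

a ≈ 52.0 mm

L_e = K·L = 1 × 1.63 = 1.630 m
Required I = P_cr·L_e²/(π²E) = 1.590×10^5 × 1.630² / (π² × 7.04×10^10) = 6.080×10^-7 m⁴
I_req = 6.080×10^5 mm⁴
Solid square: I = a⁴/12  ⇒  a = (12I)^(1/4) = (12×6.080×10^5)^(1/4) = 52.0 mm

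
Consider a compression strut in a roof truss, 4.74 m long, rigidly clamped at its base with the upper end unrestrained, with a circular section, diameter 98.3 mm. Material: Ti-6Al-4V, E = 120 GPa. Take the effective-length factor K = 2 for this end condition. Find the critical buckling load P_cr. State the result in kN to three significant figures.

I = πd⁴/64 = π×98.3⁴/64 = 4.583×10^6 mm⁴
I = 4.583×10^6 mm⁴ = 4.583×10^-6 m⁴
Effective length L_e = K·L = 2 × 4.74 = 9.480 m
P_cr = π²EI / L_e² = π² × 120×10⁹ × 4.583×10^-6 / 9.480² = 6.040×10^4 N

P_cr ≈ 60.4 kN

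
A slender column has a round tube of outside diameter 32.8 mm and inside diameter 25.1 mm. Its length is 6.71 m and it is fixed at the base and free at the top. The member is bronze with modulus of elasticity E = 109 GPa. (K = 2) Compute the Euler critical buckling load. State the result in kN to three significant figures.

P_cr ≈ 0.223 kN

d_o = 32.8 mm, d_i = 25.1 mm
I = π(d_o⁴ − d_i⁴)/64 = π(32.8⁴ − 25.10⁴)/64 = 3.733×10^4 mm⁴
I = 3.733×10^4 mm⁴ = 3.733×10^-8 m⁴
Effective length L_e = K·L = 2 × 6.71 = 13.42 m
P_cr = π²EI / L_e² = π² × 109×10⁹ × 3.733×10^-8 / 13.42² = 223.0 N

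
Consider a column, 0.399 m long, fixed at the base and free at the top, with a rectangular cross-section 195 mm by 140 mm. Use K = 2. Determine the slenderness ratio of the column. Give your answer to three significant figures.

Buckling occurs about the weak axis: I_min = h·b³/12 with b = 140 mm (the shorter side).
I_min = 195×140³/12 = 4.459×10^7 mm⁴
A = 2.730×10^4 mm²;  r_min = √(I/A) = √(4.459×10^7/2.730×10^4) = 40.41 mm
L_e = K·L = 2 × 0.399 m = 0.7980 m = 798.00 mm
λ = L_e / r_min = 798.00 / 40.41 = 19.7

λ ≈ 19.7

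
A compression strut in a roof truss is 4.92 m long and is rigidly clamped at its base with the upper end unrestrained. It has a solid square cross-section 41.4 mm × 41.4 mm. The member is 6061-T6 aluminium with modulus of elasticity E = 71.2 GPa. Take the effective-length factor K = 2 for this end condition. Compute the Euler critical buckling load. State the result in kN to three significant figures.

P_cr ≈ 1.78 kN

I = a⁴/12 = 41.4⁴/12 = 2.448×10^5 mm⁴
I = 2.448×10^5 mm⁴ = 2.448×10^-7 m⁴
Effective length L_e = K·L = 2 × 4.92 = 9.840 m
P_cr = π²EI / L_e² = π² × 71.2×10⁹ × 2.448×10^-7 / 9.840² = 1.777×10^3 N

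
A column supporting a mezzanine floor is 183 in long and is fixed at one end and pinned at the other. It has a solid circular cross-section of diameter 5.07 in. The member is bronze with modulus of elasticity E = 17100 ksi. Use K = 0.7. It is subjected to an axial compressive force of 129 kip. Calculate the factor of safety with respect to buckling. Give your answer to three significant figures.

n ≈ 2.59

I = πd⁴/64 = π×5.07⁴/64 = 32.43 in⁴
Effective length L_e = K·L = 0.7 × 183 = 128.1 in
P_cr = π²EI / L_e² = π² × 17100×10³ × 32.43 / 128.1² = 3.336×10^5 lb
Factor of safety n = P_cr / P = 333.58 / 129 = 2.59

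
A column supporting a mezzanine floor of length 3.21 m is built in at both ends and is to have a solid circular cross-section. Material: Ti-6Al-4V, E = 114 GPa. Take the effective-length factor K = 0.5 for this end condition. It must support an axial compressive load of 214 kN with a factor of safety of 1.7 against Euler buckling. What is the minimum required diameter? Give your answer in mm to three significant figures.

Required P_cr = n·P = 1.7 × 214 = 363.8 kN
L_e = K·L = 0.5 × 3.21 = 1.605 m
Required I = P_cr·L_e²/(π²E) = 3.638×10^5 × 1.605² / (π² × 1.14×10^11) = 8.329×10^-7 m⁴
I_req = 8.329×10^5 mm⁴
Solid circle: I = πd⁴/64  ⇒  d = (64I/π)^(1/4) = (64×8.329×10^5/π)^(1/4) = 64.2 mm

d ≈ 64.2 mm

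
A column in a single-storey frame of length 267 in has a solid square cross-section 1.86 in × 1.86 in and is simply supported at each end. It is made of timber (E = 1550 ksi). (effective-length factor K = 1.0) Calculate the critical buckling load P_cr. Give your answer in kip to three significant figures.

P_cr ≈ 0.214 kip

I = a⁴/12 = 1.86⁴/12 = 0.9974 in⁴
Effective length L_e = K·L = 1 × 267 = 267.0 in
P_cr = π²EI / L_e² = π² × 1550×10³ × 0.9974 / 267.0² = 214.0 lb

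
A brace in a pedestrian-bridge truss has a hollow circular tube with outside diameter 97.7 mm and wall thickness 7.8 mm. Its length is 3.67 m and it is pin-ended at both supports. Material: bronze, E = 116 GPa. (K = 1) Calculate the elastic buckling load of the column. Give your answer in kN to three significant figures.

Inner diameter d_i = 97.7 − 2×7.8 = 82.10 mm
I = π(d_o⁴ − d_i⁴)/64 = π(97.7⁴ − 82.10⁴)/64 = 2.242×10^6 mm⁴
I = 2.242×10^6 mm⁴ = 2.242×10^-6 m⁴
Effective length L_e = K·L = 1 × 3.67 = 3.670 m
P_cr = π²EI / L_e² = π² × 116×10⁹ × 2.242×10^-6 / 3.670² = 1.906×10^5 N

P_cr ≈ 191 kN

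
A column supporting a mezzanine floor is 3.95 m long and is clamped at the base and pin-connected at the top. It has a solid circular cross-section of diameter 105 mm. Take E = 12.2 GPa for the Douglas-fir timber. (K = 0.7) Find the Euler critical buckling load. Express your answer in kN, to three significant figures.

I = πd⁴/64 = π×105⁴/64 = 5.967×10^6 mm⁴
I = 5.967×10^6 mm⁴ = 5.967×10^-6 m⁴
Effective length L_e = K·L = 0.7 × 3.95 = 2.765 m
P_cr = π²EI / L_e² = π² × 12.2×10⁹ × 5.967×10^-6 / 2.765² = 9.397×10^4 N

P_cr ≈ 94.0 kN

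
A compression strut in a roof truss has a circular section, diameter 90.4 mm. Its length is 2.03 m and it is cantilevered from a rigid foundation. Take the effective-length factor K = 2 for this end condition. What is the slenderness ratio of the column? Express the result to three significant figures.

For a solid circle r = d/4 = 90.4/4 = 22.60 mm
L_e = K·L = 2 × 2.03 m = 4.060 m = 4060.0 mm
λ = L_e / r_min = 4060.0 / 22.60 = 180

λ ≈ 180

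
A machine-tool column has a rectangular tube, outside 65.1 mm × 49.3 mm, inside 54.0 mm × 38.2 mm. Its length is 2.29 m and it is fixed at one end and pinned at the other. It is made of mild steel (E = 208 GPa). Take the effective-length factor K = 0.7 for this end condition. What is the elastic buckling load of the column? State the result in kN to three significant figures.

Weak-axis I_min = (h_o·b_o³ − h_i·b_i³)/12 with b_o = 49.3, b_i = 38.20 mm (shorter outer/inner sides).
I_min = (65.1×49.3³ − 54.00×38.20³)/12 = 3.992×10^5 mm⁴
I = 3.992×10^5 mm⁴ = 3.992×10^-7 m⁴
Effective length L_e = K·L = 0.7 × 2.29 = 1.603 m
P_cr = π²EI / L_e² = π² × 208×10⁹ × 3.992×10^-7 / 1.603² = 3.189×10^5 N

P_cr ≈ 319 kN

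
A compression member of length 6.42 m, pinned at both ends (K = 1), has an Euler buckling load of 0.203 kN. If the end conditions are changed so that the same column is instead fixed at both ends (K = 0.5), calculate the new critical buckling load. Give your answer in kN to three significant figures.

P_cr ≈ 0.812 kN

P_cr ∝ 1/K², so P_cr,new = P_cr,old × (K_old/K_new)² = 0.203 × (1/0.5)²
= 0.203 × 4.000 = 0.812 kN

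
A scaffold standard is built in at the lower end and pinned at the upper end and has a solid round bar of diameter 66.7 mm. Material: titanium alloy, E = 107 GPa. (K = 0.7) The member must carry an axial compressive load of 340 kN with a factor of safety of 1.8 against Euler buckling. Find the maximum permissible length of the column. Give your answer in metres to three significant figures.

I = πd⁴/64 = π×66.7⁴/64 = 9.716×10^5 mm⁴
I = 9.716×10^-7 m⁴
Required critical load P_cr = n·P = 1.8 × 340 = 612.0 kN = 6.120×10^5 N
From P_cr = π²EI/(K·L)²:  L = (1/K)·√(π²EI/P_cr) = (1/0.7)·√(π²×1.07×10^11×9.716×10^-7/6.120×10^5)
L = 1.85 m

L_max ≈ 1.85 m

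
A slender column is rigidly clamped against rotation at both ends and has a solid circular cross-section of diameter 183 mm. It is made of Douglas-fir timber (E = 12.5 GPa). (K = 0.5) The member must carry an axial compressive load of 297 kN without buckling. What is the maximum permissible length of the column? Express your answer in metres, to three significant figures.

I = πd⁴/64 = π×183⁴/64 = 5.505×10^7 mm⁴
I = 5.505×10^-5 m⁴
At the buckling limit P_cr = P = 2.970×10^5 N
From P_cr = π²EI/(K·L)²:  L = (1/K)·√(π²EI/P_cr) = (1/0.5)·√(π²×1.25×10^10×5.505×10^-5/2.970×10^5)
L = 9.56 m

L_max ≈ 9.56 m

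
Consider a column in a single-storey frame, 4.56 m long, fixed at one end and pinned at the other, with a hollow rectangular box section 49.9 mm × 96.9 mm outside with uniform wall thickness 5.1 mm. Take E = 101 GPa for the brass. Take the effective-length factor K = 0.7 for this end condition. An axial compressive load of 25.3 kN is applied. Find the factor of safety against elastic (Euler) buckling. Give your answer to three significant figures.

Inner dimensions: h_i = 96.9 − 2×5.1 = 86.70 mm, b_i = 49.9 − 2×5.1 = 39.70 mm
Weak-axis I_min = (h_o·b_o³ − h_i·b_i³)/12 with b_o = 49.9, b_i = 39.70 mm (shorter outer/inner sides).
I_min = (96.9×49.9³ − 86.70×39.70³)/12 = 5.513×10^5 mm⁴
I = 5.513×10^5 mm⁴ = 5.513×10^-7 m⁴
Effective length L_e = K·L = 0.7 × 4.56 = 3.192 m
P_cr = π²EI / L_e² = π² × 101×10⁹ × 5.513×10^-7 / 3.192² = 5.393×10^4 N
Factor of safety n = P_cr / P = 53.932 / 25.3 = 2.13

n ≈ 2.13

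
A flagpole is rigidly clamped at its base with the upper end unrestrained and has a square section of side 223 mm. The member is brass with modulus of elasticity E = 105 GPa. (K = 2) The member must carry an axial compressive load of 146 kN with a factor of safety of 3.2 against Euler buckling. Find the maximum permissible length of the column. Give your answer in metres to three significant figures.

I = a⁴/12 = 223⁴/12 = 2.061×10^8 mm⁴
I = 2.061×10^-4 m⁴
Required critical load P_cr = n·P = 3.2 × 146 = 467.2 kN = 4.672×10^5 N
From P_cr = π²EI/(K·L)²:  L = (1/K)·√(π²EI/P_cr) = (1/2)·√(π²×1.05×10^11×2.061×10^-4/4.672×10^5)
L = 10.7 m

L_max ≈ 10.7 m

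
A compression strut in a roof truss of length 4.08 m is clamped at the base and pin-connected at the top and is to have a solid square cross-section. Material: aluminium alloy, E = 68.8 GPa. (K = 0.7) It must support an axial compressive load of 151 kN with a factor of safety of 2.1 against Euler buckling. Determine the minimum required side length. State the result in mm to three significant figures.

a ≈ 82.2 mm

Required P_cr = n·P = 2.1 × 151 = 317.1 kN
L_e = K·L = 0.7 × 4.08 = 2.856 m
Required I = P_cr·L_e²/(π²E) = 3.171×10^5 × 2.856² / (π² × 6.88×10^10) = 3.809×10^-6 m⁴
I_req = 3.809×10^6 mm⁴
Solid square: I = a⁴/12  ⇒  a = (12I)^(1/4) = (12×3.809×10^6)^(1/4) = 82.2 mm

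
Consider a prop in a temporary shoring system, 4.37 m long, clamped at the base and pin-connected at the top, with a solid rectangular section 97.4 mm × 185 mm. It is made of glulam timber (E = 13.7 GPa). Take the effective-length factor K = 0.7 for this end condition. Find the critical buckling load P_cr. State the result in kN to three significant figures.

Buckling occurs about the weak axis: I_min = h·b³/12 with b = 97.4 mm (the shorter side).
I_min = 185×97.4³/12 = 1.425×10^7 mm⁴
I = 1.425×10^7 mm⁴ = 1.425×10^-5 m⁴
Effective length L_e = K·L = 0.7 × 4.37 = 3.059 m
P_cr = π²EI / L_e² = π² × 13.7×10⁹ × 1.425×10^-5 / 3.059² = 2.058×10^5 N

P_cr ≈ 206 kN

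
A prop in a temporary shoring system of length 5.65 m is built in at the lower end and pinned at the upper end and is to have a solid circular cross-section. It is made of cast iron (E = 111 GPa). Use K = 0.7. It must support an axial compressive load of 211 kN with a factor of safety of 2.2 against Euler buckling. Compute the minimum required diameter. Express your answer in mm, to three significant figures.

d ≈ 108 mm

Required P_cr = n·P = 2.2 × 211 = 464.2 kN
L_e = K·L = 0.7 × 5.65 = 3.955 m
Required I = P_cr·L_e²/(π²E) = 4.642×10^5 × 3.955² / (π² × 1.11×10^11) = 6.628×10^-6 m⁴
I_req = 6.628×10^6 mm⁴
Solid circle: I = πd⁴/64  ⇒  d = (64I/π)^(1/4) = (64×6.628×10^6/π)^(1/4) = 108 mm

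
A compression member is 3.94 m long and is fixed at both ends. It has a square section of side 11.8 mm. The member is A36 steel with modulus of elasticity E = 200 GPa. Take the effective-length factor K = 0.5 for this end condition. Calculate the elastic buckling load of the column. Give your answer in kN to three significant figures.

I = a⁴/12 = 11.8⁴/12 = 1.616×10^3 mm⁴
I = 1.616×10^3 mm⁴ = 1.616×10^-9 m⁴
Effective length L_e = K·L = 0.5 × 3.94 = 1.970 m
P_cr = π²EI / L_e² = π² × 200×10⁹ × 1.616×10^-9 / 1.970² = 821.8 N

P_cr ≈ 0.822 kN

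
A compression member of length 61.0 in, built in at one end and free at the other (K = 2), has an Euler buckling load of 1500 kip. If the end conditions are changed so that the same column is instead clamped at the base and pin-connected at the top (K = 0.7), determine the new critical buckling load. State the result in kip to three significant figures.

P_cr ≈ 12200 kip

P_cr ∝ 1/K², so P_cr,new = P_cr,old × (K_old/K_new)² = 1500 × (2/0.7)²
= 1500 × 8.163 = 12200 kip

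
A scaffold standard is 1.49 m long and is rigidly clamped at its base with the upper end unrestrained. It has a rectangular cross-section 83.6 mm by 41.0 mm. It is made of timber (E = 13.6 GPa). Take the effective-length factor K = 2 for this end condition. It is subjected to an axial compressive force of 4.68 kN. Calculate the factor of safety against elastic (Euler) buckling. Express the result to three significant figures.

n ≈ 1.55

Buckling occurs about the weak axis: I_min = h·b³/12 with b = 41.0 mm (the shorter side).
I_min = 83.6×41.0³/12 = 4.801×10^5 mm⁴
I = 4.801×10^5 mm⁴ = 4.801×10^-7 m⁴
Effective length L_e = K·L = 2 × 1.49 = 2.980 m
P_cr = π²EI / L_e² = π² × 13.6×10⁹ × 4.801×10^-7 / 2.980² = 7.257×10^3 N
Factor of safety n = P_cr / P = 7.2574 / 4.68 = 1.55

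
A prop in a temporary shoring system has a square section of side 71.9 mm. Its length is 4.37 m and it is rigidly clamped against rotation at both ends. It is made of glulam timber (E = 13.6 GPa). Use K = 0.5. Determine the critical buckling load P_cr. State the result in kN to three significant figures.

P_cr ≈ 62.6 kN

I = a⁴/12 = 71.9⁴/12 = 2.227×10^6 mm⁴
I = 2.227×10^6 mm⁴ = 2.227×10^-6 m⁴
Effective length L_e = K·L = 0.5 × 4.37 = 2.185 m
P_cr = π²EI / L_e² = π² × 13.6×10⁹ × 2.227×10^-6 / 2.185² = 6.261×10^4 N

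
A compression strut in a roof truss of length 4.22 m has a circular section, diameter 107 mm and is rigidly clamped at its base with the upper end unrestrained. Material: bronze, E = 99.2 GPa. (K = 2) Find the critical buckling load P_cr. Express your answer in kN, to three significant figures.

I = πd⁴/64 = π×107⁴/64 = 6.434×10^6 mm⁴
I = 6.434×10^6 mm⁴ = 6.434×10^-6 m⁴
Effective length L_e = K·L = 2 × 4.22 = 8.440 m
P_cr = π²EI / L_e² = π² × 99.2×10⁹ × 6.434×10^-6 / 8.440² = 8.844×10^4 N

P_cr ≈ 88.4 kN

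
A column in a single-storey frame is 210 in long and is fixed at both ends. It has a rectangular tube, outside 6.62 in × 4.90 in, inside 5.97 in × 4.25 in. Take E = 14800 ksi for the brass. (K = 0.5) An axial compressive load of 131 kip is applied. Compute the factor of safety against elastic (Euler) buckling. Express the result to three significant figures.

Weak-axis I_min = (h_o·b_o³ − h_i·b_i³)/12 with b_o = 4.90, b_i = 4.250 in (shorter outer/inner sides).
I_min = (6.62×4.90³ − 5.970×4.250³)/12 = 26.71 in⁴
Effective length L_e = K·L = 0.5 × 210 = 105.0 in
P_cr = π²EI / L_e² = π² × 14800×10³ × 26.71 / 105.0² = 3.539×10^5 lb
Factor of safety n = P_cr / P = 353.91 / 131 = 2.70

n ≈ 2.70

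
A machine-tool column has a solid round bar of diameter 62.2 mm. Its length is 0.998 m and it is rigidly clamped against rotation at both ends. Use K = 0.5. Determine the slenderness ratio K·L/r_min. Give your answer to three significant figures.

I = πd⁴/64 = π×62.2⁴/64 = 7.347×10^5 mm⁴
A = 3.039×10^3 mm²;  r_min = √(I/A) = √(7.347×10^5/3.039×10^3) = 15.55 mm
L_e = K·L = 0.5 × 0.998 m = 0.4990 m = 499.00 mm
λ = L_e / r_min = 499.00 / 15.55 = 32.1

λ ≈ 32.1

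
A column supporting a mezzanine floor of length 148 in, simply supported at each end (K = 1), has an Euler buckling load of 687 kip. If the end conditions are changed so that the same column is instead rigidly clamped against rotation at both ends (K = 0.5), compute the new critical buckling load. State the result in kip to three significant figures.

P_cr ∝ 1/K², so P_cr,new = P_cr,old × (K_old/K_new)² = 687 × (1/0.5)²
= 687 × 4.000 = 2750 kip

P_cr ≈ 2750 kip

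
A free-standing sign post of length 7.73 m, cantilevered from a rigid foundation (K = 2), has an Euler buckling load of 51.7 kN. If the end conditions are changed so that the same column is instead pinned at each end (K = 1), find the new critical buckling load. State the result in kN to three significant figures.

P_cr ∝ 1/K², so P_cr,new = P_cr,old × (K_old/K_new)² = 51.7 × (2/1)²
= 51.7 × 4.000 = 207 kN

P_cr ≈ 207 kN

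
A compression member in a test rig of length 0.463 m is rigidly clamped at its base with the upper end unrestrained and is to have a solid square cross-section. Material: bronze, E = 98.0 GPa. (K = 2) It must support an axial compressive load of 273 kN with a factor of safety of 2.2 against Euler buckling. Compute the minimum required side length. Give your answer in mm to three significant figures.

a ≈ 50.3 mm

Required P_cr = n·P = 2.2 × 273 = 600.6 kN
L_e = K·L = 2 × 0.463 = 0.9260 m
Required I = P_cr·L_e²/(π²E) = 6.006×10^5 × 0.9260² / (π² × 9.80×10^10) = 5.325×10^-7 m⁴
I_req = 5.325×10^5 mm⁴
Solid square: I = a⁴/12  ⇒  a = (12I)^(1/4) = (12×5.325×10^5)^(1/4) = 50.3 mm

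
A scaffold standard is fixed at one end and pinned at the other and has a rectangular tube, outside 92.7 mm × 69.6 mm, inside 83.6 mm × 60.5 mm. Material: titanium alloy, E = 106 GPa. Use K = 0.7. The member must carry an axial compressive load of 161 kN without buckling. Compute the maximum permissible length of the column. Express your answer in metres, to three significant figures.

L_max ≈ 3.75 m

Weak-axis I_min = (h_o·b_o³ − h_i·b_i³)/12 with b_o = 69.6, b_i = 60.50 mm (shorter outer/inner sides).
I_min = (92.7×69.6³ − 83.60×60.50³)/12 = 1.062×10^6 mm⁴
I = 1.062×10^-6 m⁴
At the buckling limit P_cr = P = 1.610×10^5 N
From P_cr = π²EI/(K·L)²:  L = (1/K)·√(π²EI/P_cr) = (1/0.7)·√(π²×1.06×10^11×1.062×10^-6/1.610×10^5)
L = 3.75 m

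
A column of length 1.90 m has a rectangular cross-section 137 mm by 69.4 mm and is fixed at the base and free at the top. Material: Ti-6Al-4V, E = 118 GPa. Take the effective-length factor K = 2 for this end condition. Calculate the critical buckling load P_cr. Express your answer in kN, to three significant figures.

Buckling occurs about the weak axis: I_min = h·b³/12 with b = 69.4 mm (the shorter side).
I_min = 137×69.4³/12 = 3.816×10^6 mm⁴
I = 3.816×10^6 mm⁴ = 3.816×10^-6 m⁴
Effective length L_e = K·L = 2 × 1.90 = 3.800 m
P_cr = π²EI / L_e² = π² × 118×10⁹ × 3.816×10^-6 / 3.800² = 3.078×10^5 N

P_cr ≈ 308 kN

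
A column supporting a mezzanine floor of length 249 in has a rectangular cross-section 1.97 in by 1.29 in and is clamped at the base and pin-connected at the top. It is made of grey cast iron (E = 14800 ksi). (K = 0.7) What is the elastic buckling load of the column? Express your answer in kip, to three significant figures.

Buckling occurs about the weak axis: I_min = h·b³/12 with b = 1.29 in (the shorter side).
I_min = 1.97×1.29³/12 = 0.3524 in⁴
Effective length L_e = K·L = 0.7 × 249 = 174.3 in
P_cr = π²EI / L_e² = π² × 14800×10³ × 0.3524 / 174.3² = 1.694×10^3 lb

P_cr ≈ 1.69 kip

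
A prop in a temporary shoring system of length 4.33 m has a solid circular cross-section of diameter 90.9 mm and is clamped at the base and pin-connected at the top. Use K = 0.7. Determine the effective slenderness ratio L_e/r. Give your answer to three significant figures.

I = πd⁴/64 = π×90.9⁴/64 = 3.351×10^6 mm⁴
A = 6.490×10^3 mm²;  r_min = √(I/A) = √(3.351×10^6/6.490×10^3) = 22.72 mm
L_e = K·L = 0.7 × 4.33 m = 3.031 m = 3031.0 mm
λ = L_e / r_min = 3031.0 / 22.72 = 133

λ ≈ 133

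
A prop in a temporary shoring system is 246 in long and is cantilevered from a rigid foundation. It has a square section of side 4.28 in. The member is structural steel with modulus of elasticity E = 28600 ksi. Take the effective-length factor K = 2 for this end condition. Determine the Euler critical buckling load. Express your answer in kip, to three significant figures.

I = a⁴/12 = 4.28⁴/12 = 27.96 in⁴
Effective length L_e = K·L = 2 × 246 = 492.0 in
P_cr = π²EI / L_e² = π² × 28600×10³ × 27.96 / 492.0² = 3.261×10^4 lb

P_cr ≈ 32.6 kip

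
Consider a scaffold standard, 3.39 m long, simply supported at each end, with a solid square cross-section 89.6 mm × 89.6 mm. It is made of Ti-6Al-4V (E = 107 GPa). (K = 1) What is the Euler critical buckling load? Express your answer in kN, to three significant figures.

P_cr ≈ 494 kN

I = a⁴/12 = 89.6⁴/12 = 5.371×10^6 mm⁴
I = 5.371×10^6 mm⁴ = 5.371×10^-6 m⁴
Effective length L_e = K·L = 1 × 3.39 = 3.390 m
P_cr = π²EI / L_e² = π² × 107×10⁹ × 5.371×10^-6 / 3.390² = 4.936×10^5 N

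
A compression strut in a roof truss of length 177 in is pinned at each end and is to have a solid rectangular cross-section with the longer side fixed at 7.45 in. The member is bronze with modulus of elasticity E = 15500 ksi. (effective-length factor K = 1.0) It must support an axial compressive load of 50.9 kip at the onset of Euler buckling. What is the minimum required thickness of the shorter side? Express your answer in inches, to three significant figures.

b ≈ 2.56 in

L_e = K·L = 1 × 177 = 177.0 in
Required I = P_cr·L_e²/(π²E) = 5.090×10^4 × 177.0² / (π² × 1.55×10^7) = 10.42 in⁴
Rectangle, weak axis: I_min = h·b³/12 with h = 7.45 in fixed  ⇒  b = (12I/h)^(1/3) = 2.56 in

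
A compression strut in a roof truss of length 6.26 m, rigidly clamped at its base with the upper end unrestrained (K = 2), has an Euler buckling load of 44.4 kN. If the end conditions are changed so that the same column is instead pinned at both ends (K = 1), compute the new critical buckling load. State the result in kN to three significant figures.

P_cr ∝ 1/K², so P_cr,new = P_cr,old × (K_old/K_new)² = 44.4 × (2/1)²
= 44.4 × 4.000 = 178 kN

P_cr ≈ 178 kN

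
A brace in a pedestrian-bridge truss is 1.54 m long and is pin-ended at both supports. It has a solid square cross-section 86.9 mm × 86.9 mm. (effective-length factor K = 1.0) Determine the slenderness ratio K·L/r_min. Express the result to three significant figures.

λ ≈ 61.4

For a square r = a/√12 = 86.9/√12 = 25.09 mm
L_e = K·L = 1 × 1.54 m = 1.540 m = 1540.0 mm
λ = L_e / r_min = 1540.0 / 25.09 = 61.4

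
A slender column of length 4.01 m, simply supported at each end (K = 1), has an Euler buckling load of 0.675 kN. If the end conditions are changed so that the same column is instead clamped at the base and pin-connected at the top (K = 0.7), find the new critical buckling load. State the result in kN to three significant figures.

P_cr ≈ 1.38 kN

P_cr ∝ 1/K², so P_cr,new = P_cr,old × (K_old/K_new)² = 0.675 × (1/0.7)²
= 0.675 × 2.041 = 1.38 kN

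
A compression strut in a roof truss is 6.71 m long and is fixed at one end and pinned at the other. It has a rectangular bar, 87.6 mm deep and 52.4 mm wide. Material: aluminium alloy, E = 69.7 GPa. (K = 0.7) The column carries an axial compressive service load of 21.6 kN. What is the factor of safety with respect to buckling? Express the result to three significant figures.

n ≈ 1.52

Buckling occurs about the weak axis: I_min = h·b³/12 with b = 52.4 mm (the shorter side).
I_min = 87.6×52.4³/12 = 1.050×10^6 mm⁴
I = 1.050×10^6 mm⁴ = 1.050×10^-6 m⁴
Effective length L_e = K·L = 0.7 × 6.71 = 4.697 m
P_cr = π²EI / L_e² = π² × 69.7×10⁹ × 1.050×10^-6 / 4.697² = 3.275×10^4 N
Factor of safety n = P_cr / P = 32.750 / 21.6 = 1.52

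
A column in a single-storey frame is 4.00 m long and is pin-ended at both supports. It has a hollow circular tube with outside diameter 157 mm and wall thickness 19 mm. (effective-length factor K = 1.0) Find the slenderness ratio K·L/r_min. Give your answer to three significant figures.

Inner diameter d_i = 157 − 2×19 = 119.0 mm
I = π(d_o⁴ − d_i⁴)/64 = π(157⁴ − 119.0⁴)/64 = 1.998×10^7 mm⁴
A = 8.237×10^3 mm²;  r_min = √(I/A) = √(1.998×10^7/8.237×10^3) = 49.25 mm
L_e = K·L = 1 × 4.00 m = 4.000 m = 4000.0 mm
λ = L_e / r_min = 4000.0 / 49.25 = 81.2

λ ≈ 81.2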